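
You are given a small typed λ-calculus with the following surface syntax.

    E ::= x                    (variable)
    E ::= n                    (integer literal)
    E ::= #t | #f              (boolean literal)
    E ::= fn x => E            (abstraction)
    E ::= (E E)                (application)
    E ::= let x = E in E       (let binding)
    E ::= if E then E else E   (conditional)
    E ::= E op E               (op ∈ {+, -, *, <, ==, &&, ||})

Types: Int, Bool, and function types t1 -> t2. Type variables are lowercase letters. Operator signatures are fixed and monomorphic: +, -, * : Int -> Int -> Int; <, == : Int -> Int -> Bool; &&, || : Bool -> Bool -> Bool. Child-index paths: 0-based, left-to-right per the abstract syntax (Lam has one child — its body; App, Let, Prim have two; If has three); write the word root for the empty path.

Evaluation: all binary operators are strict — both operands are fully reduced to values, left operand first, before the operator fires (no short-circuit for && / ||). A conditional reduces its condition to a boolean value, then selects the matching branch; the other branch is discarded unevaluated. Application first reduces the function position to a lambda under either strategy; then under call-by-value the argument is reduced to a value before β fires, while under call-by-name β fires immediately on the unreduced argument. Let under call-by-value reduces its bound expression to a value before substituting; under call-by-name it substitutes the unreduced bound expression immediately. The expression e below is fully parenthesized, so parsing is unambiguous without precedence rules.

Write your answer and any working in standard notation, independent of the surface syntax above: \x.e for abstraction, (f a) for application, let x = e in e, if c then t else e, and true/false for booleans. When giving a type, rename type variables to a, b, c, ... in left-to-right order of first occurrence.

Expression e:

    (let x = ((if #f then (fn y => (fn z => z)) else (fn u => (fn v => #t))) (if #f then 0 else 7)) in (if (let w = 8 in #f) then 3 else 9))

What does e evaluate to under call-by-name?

Derivation:
step 0: (let x = ((if false then (\y.(\z.z)) else (\u.(\v.true))) (if false then 0 else 7)) in (if (let w = 8 in false) then 3 else 9))
step 1: [let@root] (if (let w = 8 in false) then 3 else 9)
step 2: [let@0] (if false then 3 else 9)
step 3: [if@root] 9

Answer: 9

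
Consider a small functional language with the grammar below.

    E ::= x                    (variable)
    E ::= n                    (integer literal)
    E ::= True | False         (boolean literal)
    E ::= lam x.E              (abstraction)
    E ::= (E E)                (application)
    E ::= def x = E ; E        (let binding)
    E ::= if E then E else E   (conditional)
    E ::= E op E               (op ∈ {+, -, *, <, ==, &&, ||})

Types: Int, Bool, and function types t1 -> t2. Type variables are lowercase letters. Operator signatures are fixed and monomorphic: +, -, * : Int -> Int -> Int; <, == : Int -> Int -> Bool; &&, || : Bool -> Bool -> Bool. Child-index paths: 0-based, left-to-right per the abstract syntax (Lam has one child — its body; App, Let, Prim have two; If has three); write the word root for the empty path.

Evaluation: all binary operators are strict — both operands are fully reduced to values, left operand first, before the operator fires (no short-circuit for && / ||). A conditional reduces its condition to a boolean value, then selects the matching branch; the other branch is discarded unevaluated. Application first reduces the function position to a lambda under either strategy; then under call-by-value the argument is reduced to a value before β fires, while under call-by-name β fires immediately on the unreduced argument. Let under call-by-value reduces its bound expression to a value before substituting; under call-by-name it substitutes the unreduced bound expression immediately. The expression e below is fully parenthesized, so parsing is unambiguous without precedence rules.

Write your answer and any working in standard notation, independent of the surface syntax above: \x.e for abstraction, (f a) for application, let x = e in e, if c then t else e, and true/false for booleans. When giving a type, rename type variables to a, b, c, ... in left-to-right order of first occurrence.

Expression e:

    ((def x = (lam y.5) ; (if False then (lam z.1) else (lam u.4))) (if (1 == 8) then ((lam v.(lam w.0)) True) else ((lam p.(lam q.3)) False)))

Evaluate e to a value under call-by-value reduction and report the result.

Trace:
step 0: ((let x = (\y.5) in (if false then (\z.1) else (\u.4))) (if (1 == 8) then ((\v.(\w.0)) true) else ((\p.(\q.3)) false)))
step 1: [let@0] ((if false then (\z.1) else (\u.4)) (if (1 == 8) then ((\v.(\w.0)) true) else ((\p.(\q.3)) false)))
step 2: [if@0] ((\u.4) (if (1 == 8) then ((\v.(\w.0)) true) else ((\p.(\q.3)) false)))
step 3: [delta@1.0] ((\u.4) (if false then ((\v.(\w.0)) true) else ((\p.(\q.3)) false)))
step 4: [if@1] ((\u.4) ((\p.(\q.3)) false))
step 5: [beta@1] ((\u.4) (\q.3))
step 6: [beta@root] 4

Answer: 4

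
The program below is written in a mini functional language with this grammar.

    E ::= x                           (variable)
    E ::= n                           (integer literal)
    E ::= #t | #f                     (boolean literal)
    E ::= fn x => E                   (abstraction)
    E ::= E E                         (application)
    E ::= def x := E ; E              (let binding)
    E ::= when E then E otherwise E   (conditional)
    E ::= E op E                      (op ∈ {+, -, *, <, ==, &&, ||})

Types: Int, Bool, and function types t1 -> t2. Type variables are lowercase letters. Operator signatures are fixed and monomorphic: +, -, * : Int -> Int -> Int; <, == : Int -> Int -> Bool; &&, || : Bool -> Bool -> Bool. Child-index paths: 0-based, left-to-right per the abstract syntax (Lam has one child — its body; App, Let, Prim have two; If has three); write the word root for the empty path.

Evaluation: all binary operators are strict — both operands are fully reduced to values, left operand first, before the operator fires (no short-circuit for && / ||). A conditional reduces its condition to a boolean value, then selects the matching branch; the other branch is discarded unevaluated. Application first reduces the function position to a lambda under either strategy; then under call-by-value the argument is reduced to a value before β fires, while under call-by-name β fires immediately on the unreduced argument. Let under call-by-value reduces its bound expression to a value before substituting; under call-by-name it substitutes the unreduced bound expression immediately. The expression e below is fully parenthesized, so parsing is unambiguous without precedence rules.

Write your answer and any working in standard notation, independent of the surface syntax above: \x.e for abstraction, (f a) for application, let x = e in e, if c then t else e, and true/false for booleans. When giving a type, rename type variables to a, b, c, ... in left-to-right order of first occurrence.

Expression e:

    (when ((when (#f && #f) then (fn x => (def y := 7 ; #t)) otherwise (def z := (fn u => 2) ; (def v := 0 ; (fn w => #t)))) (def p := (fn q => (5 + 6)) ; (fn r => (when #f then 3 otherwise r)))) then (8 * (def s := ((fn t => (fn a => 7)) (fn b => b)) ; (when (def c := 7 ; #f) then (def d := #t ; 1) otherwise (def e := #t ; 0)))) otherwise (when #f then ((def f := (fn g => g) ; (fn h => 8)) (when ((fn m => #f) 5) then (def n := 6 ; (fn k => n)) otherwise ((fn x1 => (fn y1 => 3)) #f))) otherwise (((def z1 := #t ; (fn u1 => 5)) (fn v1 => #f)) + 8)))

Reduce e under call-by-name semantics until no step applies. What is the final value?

Answer: 0

Working:
step 0: (if ((if (false && false) then (\x.(let y = 7 in true)) else (let z = (\u.2) in (let v = 0 in (\w.true)))) (let p = (\q.(5 + 6)) in (\r.(if false then 3 else r)))) then (8 * (let s = ((\t.(\a.7)) (\b.b)) in (if (let c = 7 in false) then (let d = true in 1) else (let e = true in 0)))) else (if false then ((let f = (\g.g) in (\h.8)) (if ((\m.false) 5) then (let n = 6 in (\k.n)) else ((\x1.(\y1.3)) false))) else (((let z1 = true in (\u1.5)) (\v1.false)) + 8)))
step 1: [delta@0.0.0] (if ((if false then (\x.(let y = 7 in true)) else (let z = (\u.2) in (let v = 0 in (\w.true)))) (let p = (\q.(5 + 6)) in (\r.(if false then 3 else r)))) then (8 * (let s = ((\t.(\a.7)) (\b.b)) in (if (let c = 7 in false) then (let d = true in 1) else (let e = true in 0)))) else (if false then ((let f = (\g.g) in (\h.8)) (if ((\m.false) 5) then (let n = 6 in (\k.n)) else ((\x1.(\y1.3)) false))) else (((let z1 = true in (\u1.5)) (\v1.false)) + 8)))
step 2: [if@0.0] (if ((let z = (\u.2) in (let v = 0 in (\w.true))) (let p = (\q.(5 + 6)) in (\r.(if false then 3 else r)))) then (8 * (let s = ((\t.(\a.7)) (\b.b)) in (if (let c = 7 in false) then (let d = true in 1) else (let e = true in 0)))) else (if false then ((let f = (\g.g) in (\h.8)) (if ((\m.false) 5) then (let n = 6 in (\k.n)) else ((\x1.(\y1.3)) false))) else (((let z1 = true in (\u1.5)) (\v1.false)) + 8)))
step 3: [let@0.0] (if ((let v = 0 in (\w.true)) (let p = (\q.(5 + 6)) in (\r.(if false then 3 else r)))) then (8 * (let s = ((\t.(\a.7)) (\b.b)) in (if (let c = 7 in false) then (let d = true in 1) else (let e = true in 0)))) else (if false then ((let f = (\g.g) in (\h.8)) (if ((\m.false) 5) then (let n = 6 in (\k.n)) else ((\x1.(\y1.3)) false))) else (((let z1 = true in (\u1.5)) (\v1.false)) + 8)))
step 4: [let@0.0] (if ((\w.true) (let p = (\q.(5 + 6)) in (\r.(if false then 3 else r)))) then (8 * (let s = ((\t.(\a.7)) (\b.b)) in (if (let c = 7 in false) then (let d = true in 1) else (let e = true in 0)))) else (if false then ((let f = (\g.g) in (\h.8)) (if ((\m.false) 5) then (let n = 6 in (\k.n)) else ((\x1.(\y1.3)) false))) else (((let z1 = true in (\u1.5)) (\v1.false)) + 8)))
step 5: [beta@0] (if true then (8 * (let s = ((\t.(\a.7)) (\b.b)) in (if (let c = 7 in false) then (let d = true in 1) else (let e = true in 0)))) else (if false then ((let f = (\g.g) in (\h.8)) (if ((\m.false) 5) then (let n = 6 in (\k.n)) else ((\x1.(\y1.3)) false))) else (((let z1 = true in (\u1.5)) (\v1.false)) + 8)))
step 6: [if@root] (8 * (let s = ((\t.(\a.7)) (\b.b)) in (if (let c = 7 in false) then (let d = true in 1) else (let e = true in 0))))
step 7: [let@1] (8 * (if (let c = 7 in false) then (let d = true in 1) else (let e = true in 0)))
step 8: [let@1.0] (8 * (if false then (let d = true in 1) else (let e = true in 0)))
step 9: [if@1] (8 * (let e = true in 0))
step 10: [let@1] (8 * 0)
step 11: [delta@root] 0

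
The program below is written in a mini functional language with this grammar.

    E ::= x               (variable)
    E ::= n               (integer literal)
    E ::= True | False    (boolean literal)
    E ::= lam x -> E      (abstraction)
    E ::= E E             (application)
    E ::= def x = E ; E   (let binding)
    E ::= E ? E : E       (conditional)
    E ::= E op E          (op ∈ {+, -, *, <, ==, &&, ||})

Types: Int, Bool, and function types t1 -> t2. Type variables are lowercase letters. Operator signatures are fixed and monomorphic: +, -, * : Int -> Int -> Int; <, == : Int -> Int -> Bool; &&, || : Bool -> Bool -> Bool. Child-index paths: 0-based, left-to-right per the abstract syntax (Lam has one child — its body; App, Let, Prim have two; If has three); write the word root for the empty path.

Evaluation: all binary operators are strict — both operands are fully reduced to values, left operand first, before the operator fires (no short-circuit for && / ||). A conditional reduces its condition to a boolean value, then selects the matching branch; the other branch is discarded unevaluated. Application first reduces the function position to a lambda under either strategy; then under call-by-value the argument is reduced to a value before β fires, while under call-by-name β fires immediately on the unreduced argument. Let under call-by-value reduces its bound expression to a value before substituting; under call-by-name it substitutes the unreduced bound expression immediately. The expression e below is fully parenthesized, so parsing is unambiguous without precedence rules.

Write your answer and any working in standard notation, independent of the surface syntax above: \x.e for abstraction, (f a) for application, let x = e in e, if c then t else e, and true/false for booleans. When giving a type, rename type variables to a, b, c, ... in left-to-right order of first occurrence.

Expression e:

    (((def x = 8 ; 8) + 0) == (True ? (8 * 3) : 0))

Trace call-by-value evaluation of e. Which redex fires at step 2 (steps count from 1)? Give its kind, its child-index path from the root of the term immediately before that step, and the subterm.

Working:
step 0: (((let x = 8 in 8) + 0) == (if true then (8 * 3) else 0))
step 1: [let@0.0] ((8 + 0) == (if true then (8 * 3) else 0))
step 2: [delta@0] (8 == (if true then (8 * 3) else 0))

Answer: delta at 0 : (8 + 0)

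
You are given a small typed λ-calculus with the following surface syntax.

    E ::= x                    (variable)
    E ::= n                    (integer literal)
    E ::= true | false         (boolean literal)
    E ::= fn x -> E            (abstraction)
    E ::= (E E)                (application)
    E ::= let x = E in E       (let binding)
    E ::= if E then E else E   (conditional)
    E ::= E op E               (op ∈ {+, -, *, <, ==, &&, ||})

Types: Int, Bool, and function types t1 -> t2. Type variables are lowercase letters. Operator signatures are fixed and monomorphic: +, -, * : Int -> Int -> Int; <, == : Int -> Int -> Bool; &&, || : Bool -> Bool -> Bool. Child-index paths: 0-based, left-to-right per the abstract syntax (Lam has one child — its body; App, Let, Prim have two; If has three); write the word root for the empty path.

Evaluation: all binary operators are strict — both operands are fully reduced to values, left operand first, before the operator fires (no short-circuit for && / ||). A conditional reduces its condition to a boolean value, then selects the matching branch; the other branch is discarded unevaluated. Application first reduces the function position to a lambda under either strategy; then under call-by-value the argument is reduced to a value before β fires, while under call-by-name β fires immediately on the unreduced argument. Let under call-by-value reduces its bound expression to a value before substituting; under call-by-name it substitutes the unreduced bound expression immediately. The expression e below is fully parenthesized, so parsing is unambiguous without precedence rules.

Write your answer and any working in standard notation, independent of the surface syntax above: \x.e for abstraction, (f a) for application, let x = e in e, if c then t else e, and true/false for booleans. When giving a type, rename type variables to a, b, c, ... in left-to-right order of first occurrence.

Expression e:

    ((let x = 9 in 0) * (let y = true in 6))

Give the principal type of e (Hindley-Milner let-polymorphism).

Answer: Int

Trace:
let x : Int
  unify Int ~ Int
let y : Bool
  unify Int ~ Int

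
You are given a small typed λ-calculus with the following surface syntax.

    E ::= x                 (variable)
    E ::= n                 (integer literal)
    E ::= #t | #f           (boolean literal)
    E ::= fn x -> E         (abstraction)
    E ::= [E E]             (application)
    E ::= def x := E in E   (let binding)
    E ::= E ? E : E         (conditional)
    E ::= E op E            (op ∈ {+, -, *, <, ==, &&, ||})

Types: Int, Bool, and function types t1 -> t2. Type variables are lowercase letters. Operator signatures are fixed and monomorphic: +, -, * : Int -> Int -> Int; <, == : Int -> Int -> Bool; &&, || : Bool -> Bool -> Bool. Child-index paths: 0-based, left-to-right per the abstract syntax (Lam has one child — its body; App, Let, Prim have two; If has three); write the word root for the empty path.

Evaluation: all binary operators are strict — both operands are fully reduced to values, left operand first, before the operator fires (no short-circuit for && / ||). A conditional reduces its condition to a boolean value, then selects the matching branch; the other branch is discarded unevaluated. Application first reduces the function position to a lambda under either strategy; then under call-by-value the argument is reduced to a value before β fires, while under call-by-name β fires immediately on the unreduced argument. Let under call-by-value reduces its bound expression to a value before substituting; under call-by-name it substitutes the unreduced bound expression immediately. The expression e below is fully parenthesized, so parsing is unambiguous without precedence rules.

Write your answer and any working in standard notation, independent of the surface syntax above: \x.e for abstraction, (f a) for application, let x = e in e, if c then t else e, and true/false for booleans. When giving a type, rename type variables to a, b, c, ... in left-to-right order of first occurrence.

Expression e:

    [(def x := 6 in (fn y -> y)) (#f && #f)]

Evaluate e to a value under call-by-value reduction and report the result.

Answer: false

Working:
step 0: ((let x = 6 in (\y.y)) (false && false))
step 1: [let@0] ((\y.y) (false && false))
step 2: [delta@1] ((\y.y) false)
step 3: [beta@root] false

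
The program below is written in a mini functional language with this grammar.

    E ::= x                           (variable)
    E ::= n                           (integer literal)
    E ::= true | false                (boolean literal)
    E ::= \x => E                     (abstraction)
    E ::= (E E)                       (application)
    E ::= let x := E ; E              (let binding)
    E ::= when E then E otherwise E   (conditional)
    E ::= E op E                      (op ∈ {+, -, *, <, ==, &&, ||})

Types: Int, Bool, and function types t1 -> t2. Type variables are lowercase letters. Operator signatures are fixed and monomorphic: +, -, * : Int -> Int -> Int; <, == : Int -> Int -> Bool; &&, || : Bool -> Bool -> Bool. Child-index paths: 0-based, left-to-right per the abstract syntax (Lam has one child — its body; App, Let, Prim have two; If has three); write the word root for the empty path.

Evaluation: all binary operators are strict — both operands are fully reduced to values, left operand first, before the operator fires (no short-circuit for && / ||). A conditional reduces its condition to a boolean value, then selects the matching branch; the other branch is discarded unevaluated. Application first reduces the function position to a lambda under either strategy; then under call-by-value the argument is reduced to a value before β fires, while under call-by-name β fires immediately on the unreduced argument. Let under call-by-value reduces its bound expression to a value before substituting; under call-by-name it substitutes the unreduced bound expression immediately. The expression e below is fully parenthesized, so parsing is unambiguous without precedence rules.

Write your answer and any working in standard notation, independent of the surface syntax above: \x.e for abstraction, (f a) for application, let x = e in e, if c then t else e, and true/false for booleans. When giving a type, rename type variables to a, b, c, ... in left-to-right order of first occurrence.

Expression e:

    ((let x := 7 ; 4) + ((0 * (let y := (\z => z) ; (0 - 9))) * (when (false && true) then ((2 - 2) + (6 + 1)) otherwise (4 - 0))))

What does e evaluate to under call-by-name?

Trace:
step 0: ((let x = 7 in 4) + ((0 * (let y = (\z.z) in (0 - 9))) * (if (false && true) then ((2 - 2) + (6 + 1)) else (4 - 0))))
step 1: [let@0] (4 + ((0 * (let y = (\z.z) in (0 - 9))) * (if (false && true) then ((2 - 2) + (6 + 1)) else (4 - 0))))
step 2: [let@1.0.1] (4 + ((0 * (0 - 9)) * (if (false && true) then ((2 - 2) + (6 + 1)) else (4 - 0))))
step 3: [delta@1.0.1] (4 + ((0 * -9) * (if (false && true) then ((2 - 2) + (6 + 1)) else (4 - 0))))
step 4: [delta@1.0] (4 + (0 * (if (false && true) then ((2 - 2) + (6 + 1)) else (4 - 0))))
step 5: [delta@1.1.0] (4 + (0 * (if false then ((2 - 2) + (6 + 1)) else (4 - 0))))
step 6: [if@1.1] (4 + (0 * (4 - 0)))
step 7: [delta@1.1] (4 + (0 * 4))
step 8: [delta@1] (4 + 0)
step 9: [delta@root] 4

Answer: 4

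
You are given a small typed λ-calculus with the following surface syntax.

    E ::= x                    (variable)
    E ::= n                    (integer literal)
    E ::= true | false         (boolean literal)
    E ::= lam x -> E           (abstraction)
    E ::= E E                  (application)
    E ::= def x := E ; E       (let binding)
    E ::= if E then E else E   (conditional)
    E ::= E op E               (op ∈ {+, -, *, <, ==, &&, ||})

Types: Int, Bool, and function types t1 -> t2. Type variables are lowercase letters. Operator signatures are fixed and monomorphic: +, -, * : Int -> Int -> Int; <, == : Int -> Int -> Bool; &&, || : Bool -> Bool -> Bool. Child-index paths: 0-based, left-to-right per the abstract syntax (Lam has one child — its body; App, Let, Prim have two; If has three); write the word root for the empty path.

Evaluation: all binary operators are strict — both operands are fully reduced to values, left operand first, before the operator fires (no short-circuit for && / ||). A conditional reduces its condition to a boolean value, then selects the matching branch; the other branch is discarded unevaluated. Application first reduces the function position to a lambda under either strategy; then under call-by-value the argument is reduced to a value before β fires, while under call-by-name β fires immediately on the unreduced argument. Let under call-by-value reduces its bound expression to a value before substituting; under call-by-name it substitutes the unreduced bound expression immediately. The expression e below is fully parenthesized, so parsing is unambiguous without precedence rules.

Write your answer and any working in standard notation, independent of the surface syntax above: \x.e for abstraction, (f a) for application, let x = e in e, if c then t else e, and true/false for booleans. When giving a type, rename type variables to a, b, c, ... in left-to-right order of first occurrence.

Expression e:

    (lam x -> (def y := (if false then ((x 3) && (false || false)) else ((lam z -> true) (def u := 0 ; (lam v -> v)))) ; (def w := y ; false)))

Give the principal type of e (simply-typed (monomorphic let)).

Derivation:
  unify Bool ~ Bool
x : a
  unify a ~ Int -> b
_ _ : b
  unify b ~ Bool
  unify Bool ~ Bool
  unify Bool ~ Bool
  unify Bool ~ Bool
\z._ : c -> Bool
let u : Int
v : d
\v._ : d -> d
  unify c -> Bool ~ (d -> d) -> e
  unify c ~ d -> d
  unify Bool ~ e
_ _ : Bool
  unify Bool ~ Bool
let y : Bool
y : Bool
let w : Bool
\x._ : (Int -> Bool) -> Bool

Answer: (Int -> Bool) -> Bool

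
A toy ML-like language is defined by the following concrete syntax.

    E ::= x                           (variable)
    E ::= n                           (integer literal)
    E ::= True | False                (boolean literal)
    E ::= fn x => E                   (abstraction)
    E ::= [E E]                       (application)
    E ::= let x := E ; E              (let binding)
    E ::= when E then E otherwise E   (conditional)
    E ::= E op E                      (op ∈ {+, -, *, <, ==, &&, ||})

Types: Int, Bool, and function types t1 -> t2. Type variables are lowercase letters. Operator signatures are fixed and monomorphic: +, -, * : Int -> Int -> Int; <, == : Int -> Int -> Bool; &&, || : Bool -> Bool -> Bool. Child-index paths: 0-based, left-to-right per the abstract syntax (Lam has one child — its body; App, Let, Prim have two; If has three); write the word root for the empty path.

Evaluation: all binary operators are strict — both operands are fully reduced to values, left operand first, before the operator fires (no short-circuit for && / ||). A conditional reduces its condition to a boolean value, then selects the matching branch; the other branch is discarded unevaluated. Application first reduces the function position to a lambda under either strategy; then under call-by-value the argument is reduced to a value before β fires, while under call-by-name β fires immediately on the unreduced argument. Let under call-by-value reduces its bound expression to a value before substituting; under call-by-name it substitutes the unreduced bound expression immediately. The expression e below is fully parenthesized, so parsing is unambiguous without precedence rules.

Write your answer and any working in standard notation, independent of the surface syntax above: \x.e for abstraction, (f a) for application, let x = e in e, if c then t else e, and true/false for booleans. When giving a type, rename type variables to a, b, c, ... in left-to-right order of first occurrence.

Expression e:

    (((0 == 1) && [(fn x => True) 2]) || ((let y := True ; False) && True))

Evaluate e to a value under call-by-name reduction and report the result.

Working:
step 0: (((0 == 1) && ((\x.true) 2)) || ((let y = true in false) && true))
step 1: [delta@0.0] ((false && ((\x.true) 2)) || ((let y = true in false) && true))
step 2: [beta@0.1] ((false && true) || ((let y = true in false) && true))
step 3: [delta@0] (false || ((let y = true in false) && true))
step 4: [let@1.0] (false || (false && true))
step 5: [delta@1] (false || false)
step 6: [delta@root] false

Answer: false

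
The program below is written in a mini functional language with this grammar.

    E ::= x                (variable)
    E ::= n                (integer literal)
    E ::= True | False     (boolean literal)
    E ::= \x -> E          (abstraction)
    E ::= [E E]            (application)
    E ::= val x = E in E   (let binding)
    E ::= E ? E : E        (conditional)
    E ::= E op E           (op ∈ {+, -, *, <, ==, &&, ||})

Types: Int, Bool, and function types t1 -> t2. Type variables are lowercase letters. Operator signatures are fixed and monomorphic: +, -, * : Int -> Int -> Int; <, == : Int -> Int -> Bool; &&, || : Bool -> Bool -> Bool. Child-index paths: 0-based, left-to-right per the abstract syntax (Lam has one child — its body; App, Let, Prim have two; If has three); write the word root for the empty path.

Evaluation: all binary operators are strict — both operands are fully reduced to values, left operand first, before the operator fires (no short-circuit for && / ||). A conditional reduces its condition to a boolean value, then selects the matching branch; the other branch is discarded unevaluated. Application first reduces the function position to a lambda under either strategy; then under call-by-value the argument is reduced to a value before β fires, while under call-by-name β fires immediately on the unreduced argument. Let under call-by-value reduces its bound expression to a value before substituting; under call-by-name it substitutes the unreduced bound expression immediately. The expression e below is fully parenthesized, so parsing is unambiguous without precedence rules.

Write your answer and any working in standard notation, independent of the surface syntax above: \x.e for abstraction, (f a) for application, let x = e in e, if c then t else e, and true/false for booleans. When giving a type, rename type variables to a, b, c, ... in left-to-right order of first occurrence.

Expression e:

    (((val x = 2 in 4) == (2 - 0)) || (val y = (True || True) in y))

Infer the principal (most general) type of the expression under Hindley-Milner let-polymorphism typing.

Derivation:
let x : Int
  unify Int ~ Int
  unify Int ~ Int
  unify Int ~ Int
  unify Int ~ Int
  unify Bool ~ Bool
  unify Bool ~ Bool
  unify Bool ~ Bool
let y : Bool
y : Bool
  unify Bool ~ Bool

Answer: Bool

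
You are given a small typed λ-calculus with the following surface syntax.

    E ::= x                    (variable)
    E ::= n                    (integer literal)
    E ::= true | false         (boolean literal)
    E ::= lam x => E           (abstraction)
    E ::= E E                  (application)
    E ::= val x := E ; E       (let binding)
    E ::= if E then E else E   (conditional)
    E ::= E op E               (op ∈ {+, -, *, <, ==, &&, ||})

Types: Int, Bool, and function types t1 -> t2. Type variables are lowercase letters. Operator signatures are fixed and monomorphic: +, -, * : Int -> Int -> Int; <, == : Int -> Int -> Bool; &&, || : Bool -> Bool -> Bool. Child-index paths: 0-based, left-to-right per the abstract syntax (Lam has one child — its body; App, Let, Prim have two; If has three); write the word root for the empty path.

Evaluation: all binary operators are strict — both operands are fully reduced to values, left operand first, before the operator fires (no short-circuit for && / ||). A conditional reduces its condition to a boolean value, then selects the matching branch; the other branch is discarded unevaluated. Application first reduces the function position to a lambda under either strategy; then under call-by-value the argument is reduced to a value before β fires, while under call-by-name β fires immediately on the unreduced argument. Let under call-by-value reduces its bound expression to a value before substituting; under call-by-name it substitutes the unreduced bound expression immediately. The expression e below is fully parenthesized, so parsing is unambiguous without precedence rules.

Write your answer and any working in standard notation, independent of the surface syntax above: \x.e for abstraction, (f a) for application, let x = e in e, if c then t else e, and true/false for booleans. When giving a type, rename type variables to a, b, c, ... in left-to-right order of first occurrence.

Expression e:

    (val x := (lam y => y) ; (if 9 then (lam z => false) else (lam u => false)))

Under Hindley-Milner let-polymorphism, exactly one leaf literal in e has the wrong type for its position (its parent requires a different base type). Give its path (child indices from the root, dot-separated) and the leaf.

Derivation:
y : a
\y._ : a -> a
let x : forall. a -> a
  unify Int ~ Bool
  FAIL: mismatch Int ~ Bool

Answer: 1.0 : 9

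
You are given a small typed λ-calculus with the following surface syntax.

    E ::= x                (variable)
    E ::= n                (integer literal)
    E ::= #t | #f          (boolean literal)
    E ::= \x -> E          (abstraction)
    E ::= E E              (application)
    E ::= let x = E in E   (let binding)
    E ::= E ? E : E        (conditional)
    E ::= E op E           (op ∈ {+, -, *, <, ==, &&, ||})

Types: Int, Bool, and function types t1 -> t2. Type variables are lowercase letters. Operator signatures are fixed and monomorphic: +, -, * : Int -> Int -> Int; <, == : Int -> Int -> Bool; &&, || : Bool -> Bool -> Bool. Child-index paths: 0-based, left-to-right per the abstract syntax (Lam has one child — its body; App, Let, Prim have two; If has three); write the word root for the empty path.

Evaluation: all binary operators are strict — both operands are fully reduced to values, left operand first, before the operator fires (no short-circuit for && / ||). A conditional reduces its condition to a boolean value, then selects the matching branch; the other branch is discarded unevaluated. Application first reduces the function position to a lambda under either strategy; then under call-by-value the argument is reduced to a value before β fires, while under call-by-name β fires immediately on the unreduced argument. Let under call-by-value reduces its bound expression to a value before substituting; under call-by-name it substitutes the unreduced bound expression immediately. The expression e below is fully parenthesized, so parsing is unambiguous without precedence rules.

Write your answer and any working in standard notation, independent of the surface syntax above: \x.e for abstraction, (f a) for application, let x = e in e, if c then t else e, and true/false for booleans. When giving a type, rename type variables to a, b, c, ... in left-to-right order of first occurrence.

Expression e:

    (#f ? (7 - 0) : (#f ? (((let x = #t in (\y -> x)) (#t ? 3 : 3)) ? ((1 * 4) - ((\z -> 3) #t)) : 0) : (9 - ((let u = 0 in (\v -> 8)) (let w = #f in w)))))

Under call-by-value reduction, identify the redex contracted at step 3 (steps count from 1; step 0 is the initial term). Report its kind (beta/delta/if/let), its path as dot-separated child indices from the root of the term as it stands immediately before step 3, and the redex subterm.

Answer: let at 1.0 : (let u = 0 in (\v.8))

Derivation:
step 0: (if false then (7 - 0) else (if false then (if ((let x = true in (\y.x)) (if true then 3 else 3)) then ((1 * 4) - ((\z.3) true)) else 0) else (9 - ((let u = 0 in (\v.8)) (let w = false in w)))))
step 1: [if@root] (if false then (if ((let x = true in (\y.x)) (if true then 3 else 3)) then ((1 * 4) - ((\z.3) true)) else 0) else (9 - ((let u = 0 in (\v.8)) (let w = false in w))))
step 2: [if@root] (9 - ((let u = 0 in (\v.8)) (let w = false in w)))
step 3: [let@1.0] (9 - ((\v.8) (let w = false in w)))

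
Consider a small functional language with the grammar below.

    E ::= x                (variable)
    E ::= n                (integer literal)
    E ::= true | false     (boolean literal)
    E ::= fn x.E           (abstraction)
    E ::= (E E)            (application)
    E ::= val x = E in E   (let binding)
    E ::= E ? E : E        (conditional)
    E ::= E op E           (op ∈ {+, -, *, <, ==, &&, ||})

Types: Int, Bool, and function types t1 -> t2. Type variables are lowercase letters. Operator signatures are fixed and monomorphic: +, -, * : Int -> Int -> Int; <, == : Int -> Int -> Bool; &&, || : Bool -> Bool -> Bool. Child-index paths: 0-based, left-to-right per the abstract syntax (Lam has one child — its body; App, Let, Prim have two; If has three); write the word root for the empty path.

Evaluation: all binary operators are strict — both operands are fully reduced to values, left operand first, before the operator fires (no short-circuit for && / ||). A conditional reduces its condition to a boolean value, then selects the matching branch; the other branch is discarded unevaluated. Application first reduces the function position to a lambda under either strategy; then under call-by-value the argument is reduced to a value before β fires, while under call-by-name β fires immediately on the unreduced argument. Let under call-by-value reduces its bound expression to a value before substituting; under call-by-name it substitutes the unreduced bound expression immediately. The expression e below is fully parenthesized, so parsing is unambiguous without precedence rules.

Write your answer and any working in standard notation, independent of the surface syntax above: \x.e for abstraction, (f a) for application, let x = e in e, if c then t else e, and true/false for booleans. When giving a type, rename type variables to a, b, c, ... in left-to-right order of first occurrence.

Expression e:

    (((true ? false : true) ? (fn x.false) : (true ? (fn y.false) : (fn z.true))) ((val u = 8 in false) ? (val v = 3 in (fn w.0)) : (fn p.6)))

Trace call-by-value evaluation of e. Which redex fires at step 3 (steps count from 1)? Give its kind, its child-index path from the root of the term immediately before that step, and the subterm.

Derivation:
step 0: ((if (if true then false else true) then (\x.false) else (if true then (\y.false) else (\z.true))) (if (let u = 8 in false) then (let v = 3 in (\w.0)) else (\p.6)))
step 1: [if@0.0] ((if false then (\x.false) else (if true then (\y.false) else (\z.true))) (if (let u = 8 in false) then (let v = 3 in (\w.0)) else (\p.6)))
step 2: [if@0] ((if true then (\y.false) else (\z.true)) (if (let u = 8 in false) then (let v = 3 in (\w.0)) else (\p.6)))
step 3: [if@0] ((\y.false) (if (let u = 8 in false) then (let v = 3 in (\w.0)) else (\p.6)))

Answer: if at 0 : (if true then (\y.false) else (\z.true))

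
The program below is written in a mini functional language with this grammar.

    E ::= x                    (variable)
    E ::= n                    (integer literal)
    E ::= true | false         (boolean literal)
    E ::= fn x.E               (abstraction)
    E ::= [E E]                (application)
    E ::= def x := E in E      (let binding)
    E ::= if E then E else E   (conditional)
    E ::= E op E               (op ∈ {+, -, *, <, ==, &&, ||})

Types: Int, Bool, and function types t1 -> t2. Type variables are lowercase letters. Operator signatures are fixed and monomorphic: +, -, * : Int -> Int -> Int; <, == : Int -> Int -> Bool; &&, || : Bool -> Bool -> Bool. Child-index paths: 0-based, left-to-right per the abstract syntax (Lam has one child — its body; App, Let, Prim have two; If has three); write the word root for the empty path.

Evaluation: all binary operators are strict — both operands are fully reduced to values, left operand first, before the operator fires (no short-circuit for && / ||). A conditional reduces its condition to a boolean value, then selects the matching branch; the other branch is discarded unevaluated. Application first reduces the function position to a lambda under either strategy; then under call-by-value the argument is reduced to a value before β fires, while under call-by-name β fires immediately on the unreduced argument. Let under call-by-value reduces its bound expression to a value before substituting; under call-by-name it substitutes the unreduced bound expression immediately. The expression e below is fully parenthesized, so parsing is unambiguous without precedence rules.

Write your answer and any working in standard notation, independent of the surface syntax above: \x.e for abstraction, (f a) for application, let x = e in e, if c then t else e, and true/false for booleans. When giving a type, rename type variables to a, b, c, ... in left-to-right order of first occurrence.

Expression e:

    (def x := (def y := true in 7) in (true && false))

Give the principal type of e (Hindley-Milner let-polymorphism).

Derivation:
let y : Bool
let x : Int
  unify Bool ~ Bool
  unify Bool ~ Bool

Answer: Bool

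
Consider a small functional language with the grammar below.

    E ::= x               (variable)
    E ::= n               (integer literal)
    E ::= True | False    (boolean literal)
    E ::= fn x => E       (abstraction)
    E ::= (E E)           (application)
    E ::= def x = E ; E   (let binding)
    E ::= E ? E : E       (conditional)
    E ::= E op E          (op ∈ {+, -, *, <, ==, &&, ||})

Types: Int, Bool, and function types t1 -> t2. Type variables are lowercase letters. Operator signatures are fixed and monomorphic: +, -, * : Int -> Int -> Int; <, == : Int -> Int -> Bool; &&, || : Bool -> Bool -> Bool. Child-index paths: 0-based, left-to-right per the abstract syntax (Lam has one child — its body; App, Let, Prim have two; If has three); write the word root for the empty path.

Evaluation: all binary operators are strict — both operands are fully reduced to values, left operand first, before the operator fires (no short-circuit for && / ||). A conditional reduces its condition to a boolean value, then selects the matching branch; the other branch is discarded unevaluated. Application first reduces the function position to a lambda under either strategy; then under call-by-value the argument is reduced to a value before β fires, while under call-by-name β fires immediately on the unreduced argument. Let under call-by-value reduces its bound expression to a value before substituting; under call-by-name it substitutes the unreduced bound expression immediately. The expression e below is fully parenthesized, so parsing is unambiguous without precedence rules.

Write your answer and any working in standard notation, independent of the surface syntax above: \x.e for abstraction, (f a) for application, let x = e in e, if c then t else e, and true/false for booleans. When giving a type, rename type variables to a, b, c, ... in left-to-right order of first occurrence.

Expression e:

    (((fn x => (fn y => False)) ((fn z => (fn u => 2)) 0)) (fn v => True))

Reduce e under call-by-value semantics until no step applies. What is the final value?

Answer: false

Working:
step 0: (((\x.(\y.false)) ((\z.(\u.2)) 0)) (\v.true))
step 1: [beta@0.1] (((\x.(\y.false)) (\u.2)) (\v.true))
step 2: [beta@0] ((\y.false) (\v.true))
step 3: [beta@root] false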